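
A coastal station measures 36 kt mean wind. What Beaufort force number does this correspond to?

36 kt lies in the Beaufort 8 band (gale, 34–40 kt).

Beaufort force 8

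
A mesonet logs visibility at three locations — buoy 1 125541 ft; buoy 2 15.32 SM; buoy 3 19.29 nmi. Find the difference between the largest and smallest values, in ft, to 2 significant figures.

45000 ft

buoy 2: 15.32 SM = 80889.60 ft.
buoy 3: 19.29 nmi = 117208.27 ft.
Spread: 125541.00 − 80889.60 = 45000 ft.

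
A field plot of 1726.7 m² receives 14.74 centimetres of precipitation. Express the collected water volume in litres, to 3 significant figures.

Depth: 14.74 cm × 10 = 147.4 mm.
1 mm over 1 m² is 1 L, so volume = 147.4 × 1726.7 = 254515.58 L ≈ 255000 L.

255000 litres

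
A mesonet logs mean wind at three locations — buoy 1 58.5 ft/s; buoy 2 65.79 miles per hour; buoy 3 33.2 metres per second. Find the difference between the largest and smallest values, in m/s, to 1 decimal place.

15.4 m/s

buoy 1: 58.5 ft/s = 17.831 m/s.
buoy 2: 65.79 mph = 29.411 m/s.
Spread: 33.200 − 17.831 = 15.4 m/s.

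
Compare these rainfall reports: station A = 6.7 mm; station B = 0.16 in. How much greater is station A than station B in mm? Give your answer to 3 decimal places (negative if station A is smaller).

station B: 0.16 in = 4.06400 mm.
Difference: 6.70000 − 4.06400 = 2.636 mm.

2.636 mm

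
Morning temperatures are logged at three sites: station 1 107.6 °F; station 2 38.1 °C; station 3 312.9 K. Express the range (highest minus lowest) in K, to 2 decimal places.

station 1: 107.6 °F = 42.000 °C.
station 3: 312.9 K = 39.750 °C.
Spread: 42.000 − 38.100 = 3.900 °C.

3.90 K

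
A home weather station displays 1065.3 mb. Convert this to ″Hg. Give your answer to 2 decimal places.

31.46 inHg

1 mb = 0.02953 inHg, so 1065.3 × 0.02953 = 31.46 inHg.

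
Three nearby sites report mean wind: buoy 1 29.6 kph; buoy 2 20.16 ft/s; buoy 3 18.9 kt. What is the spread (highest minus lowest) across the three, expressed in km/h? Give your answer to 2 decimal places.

buoy 2: 20.16 ft/s = 22.1212 km/h.
buoy 3: 18.9 kt = 35.0028 km/h.
Spread: 35.0028 − 22.1212 = 12.88 km/h.

12.88 km/h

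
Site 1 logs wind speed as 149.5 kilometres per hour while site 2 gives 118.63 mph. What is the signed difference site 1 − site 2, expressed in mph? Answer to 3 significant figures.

site 1: 149.5 km/h = 92.895 mph.
Difference: 92.895 − 118.630 = -25.7 mph.

-25.7 mph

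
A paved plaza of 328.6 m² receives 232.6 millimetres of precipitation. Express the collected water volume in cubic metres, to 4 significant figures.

1 mm over 1 m² is 1 L, so volume = 232.6 × 328.6 = 76432.36 L = 76.43 m³.

76.43 cubic metres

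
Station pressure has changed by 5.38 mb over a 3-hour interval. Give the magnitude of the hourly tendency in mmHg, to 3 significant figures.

5.38 mb / 3 h × 0.750062 mmHg/mb = 1.35 mmHg/h.

1.35 mmHg per hour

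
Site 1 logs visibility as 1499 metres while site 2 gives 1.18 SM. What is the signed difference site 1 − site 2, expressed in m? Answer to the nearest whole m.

site 2: 1.18 SM = 1899.03 m.
Difference: 1499.00 − 1899.03 = -400 m.

-400 m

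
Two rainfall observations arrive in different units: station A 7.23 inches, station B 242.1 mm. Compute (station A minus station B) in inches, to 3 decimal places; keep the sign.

station B: 242.1 mm = 9.531496 in.
Difference: 7.230000 − 9.531496 = -2.301 in.

-2.301 in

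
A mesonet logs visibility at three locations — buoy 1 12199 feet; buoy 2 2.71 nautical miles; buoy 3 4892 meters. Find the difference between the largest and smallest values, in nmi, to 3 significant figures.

0.702 nmi

buoy 1: 12199 ft = 2.00770 nmi.
buoy 3: 4892 m = 2.64147 nmi.
Spread: 2.71000 − 2.00770 = 0.702 nmi.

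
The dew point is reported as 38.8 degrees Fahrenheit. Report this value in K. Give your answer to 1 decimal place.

First to °C: 3.78 °C.
Then to K: 276.9 K.

276.9 K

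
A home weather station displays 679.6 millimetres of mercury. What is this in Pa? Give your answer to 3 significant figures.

1 mmHg = 133.322 Pa, so 679.6 × 133.322 = 90600 Pa.

90600 Pa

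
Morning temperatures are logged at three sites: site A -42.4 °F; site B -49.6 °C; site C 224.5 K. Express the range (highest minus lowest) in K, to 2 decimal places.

site A: -42.4 °F = -41.333 °C.
site C: 224.5 K = -48.650 °C.
Spread: (-41.333) − (-49.600) = 8.267 °C.

8.27 K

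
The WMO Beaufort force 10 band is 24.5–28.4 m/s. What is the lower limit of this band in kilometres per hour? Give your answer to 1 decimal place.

24.5–28.4 m/s × 3.6 = 88.2–102.2 km/h.

88.2 km/h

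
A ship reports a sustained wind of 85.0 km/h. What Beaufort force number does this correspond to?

85.0 km/h = 23.6 m/s, which is Beaufort 9 (strong gale, 20.8–24.4 m/s).

Beaufort force 9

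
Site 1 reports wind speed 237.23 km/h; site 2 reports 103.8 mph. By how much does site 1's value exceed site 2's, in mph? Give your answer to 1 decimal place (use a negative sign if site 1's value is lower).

site 1: 237.23 km/h = 147.408 mph.
Difference: 147.408 − 103.800 = 43.6 mph.

43.6 mph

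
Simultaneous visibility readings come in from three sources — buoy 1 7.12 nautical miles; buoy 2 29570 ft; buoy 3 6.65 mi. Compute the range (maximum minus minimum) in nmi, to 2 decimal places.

buoy 2: 29570 ft = 4.8666 nmi.
buoy 3: 6.65 SM = 5.7787 nmi.
Spread: 7.1200 − 4.8666 = 2.25 nmi.

2.25 nmi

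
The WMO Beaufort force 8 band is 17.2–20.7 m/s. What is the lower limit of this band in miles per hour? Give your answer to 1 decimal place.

17.2–20.7 m/s × 2.237 = 38.5–46.3 mph.

38.5 mph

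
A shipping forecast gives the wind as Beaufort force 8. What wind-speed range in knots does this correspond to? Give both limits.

34 to 40 kt

Beaufort 8 (gale) spans 34–40 knots.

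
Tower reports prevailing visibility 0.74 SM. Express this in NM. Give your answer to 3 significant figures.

1 SM = 0.868976 nmi, so 0.74 × 0.868976 = 0.643 nmi.

0.643 nmi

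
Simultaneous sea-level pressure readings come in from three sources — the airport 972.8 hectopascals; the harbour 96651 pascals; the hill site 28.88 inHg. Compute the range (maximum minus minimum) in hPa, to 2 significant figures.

the harbour: 96651 Pa = 966.51 hPa.
the hill site: 28.88 inHg = 977.99 hPa.
Spread: 977.99 − 966.51 = 11 hPa.

11 hPa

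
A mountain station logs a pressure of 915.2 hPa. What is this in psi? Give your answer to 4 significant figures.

13.27 psi

1 hPa = 0.0145038 psi, so 915.2 × 0.0145038 = 13.27 psi.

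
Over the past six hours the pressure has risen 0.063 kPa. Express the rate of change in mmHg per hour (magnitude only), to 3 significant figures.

0.063 kPa / 6 h × 7.50062 mmHg/kPa = 0.0788 mmHg/h.

0.0788 mmHg per hour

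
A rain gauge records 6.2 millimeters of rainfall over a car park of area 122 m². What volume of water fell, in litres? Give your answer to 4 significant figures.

756.4 litres

1 mm over 1 m² is 1 L, so volume = 6.2 × 122 = 756.4 L.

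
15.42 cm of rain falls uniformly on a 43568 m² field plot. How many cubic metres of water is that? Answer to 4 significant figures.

6718 cubic metres

Depth: 15.42 cm × 10 = 154.2 mm.
1 mm over 1 m² is 1 L, so volume = 154.2 × 43568 = 6718185.6 L = 6718 m³.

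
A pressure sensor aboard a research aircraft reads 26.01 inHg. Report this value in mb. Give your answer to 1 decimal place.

1 inHg = 33.8639 mb, so 26.01 × 33.8639 = 880.8 mb.

880.8 mb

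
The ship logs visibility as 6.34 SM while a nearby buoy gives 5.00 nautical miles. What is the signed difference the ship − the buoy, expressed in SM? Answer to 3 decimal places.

0.586 SM

the buoy: 5.00 nmi = 5.75390 SM.
Difference: 6.34000 − 5.75390 = 0.586 SM.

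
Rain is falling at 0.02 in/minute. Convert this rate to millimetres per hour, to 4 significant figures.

0.02 in/minute × 25.4 mm/in × 60 minute/hour = 30.48 mm/hour.

30.48 mm/hour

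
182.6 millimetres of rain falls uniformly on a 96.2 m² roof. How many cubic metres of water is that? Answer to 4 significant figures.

1 mm over 1 m² is 1 L, so volume = 182.6 × 96.2 = 17566.12 L = 17.57 m³.

17.57 cubic metres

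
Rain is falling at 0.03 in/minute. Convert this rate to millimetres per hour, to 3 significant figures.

0.03 in/minute × 25.4 mm/in × 60 minute/hour = 45.7 mm/hour.

45.7 mm/hour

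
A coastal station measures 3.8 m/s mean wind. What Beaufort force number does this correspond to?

3.8 m/s lies in the Beaufort 3 band (gentle breeze, 3.4–5.4 m/s).

Beaufort force 3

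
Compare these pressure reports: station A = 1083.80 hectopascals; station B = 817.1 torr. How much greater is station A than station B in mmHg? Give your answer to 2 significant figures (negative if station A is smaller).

station A: 1083.80 hPa = 812.917 mmHg.
Difference: 812.917 − 817.100 = -4.2 mmHg.

-4.2 mmHg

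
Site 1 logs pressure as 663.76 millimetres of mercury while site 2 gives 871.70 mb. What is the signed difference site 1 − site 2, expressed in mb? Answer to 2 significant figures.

13 mb

site 1: 663.76 mmHg = 884.94 mb.
Difference: 884.94 − 871.70 = 13 mb.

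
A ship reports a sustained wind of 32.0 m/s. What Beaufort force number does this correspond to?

32.0 m/s lies in the Beaufort 11 band (violent storm, 28.5–32.6 m/s).

Beaufort force 11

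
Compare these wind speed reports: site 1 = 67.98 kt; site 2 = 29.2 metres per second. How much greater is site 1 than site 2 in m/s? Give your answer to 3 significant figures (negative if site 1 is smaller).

5.77 m/s

site 1: 67.98 kt = 34.9719 m/s.
Difference: 34.9719 − 29.2000 = 5.77 m/s.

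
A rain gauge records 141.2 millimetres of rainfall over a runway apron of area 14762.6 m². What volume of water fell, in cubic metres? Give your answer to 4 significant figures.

1 mm over 1 m² is 1 L, so volume = 141.2 × 14762.6 = 2084479.1 L = 2084 m³.

2084 cubic metres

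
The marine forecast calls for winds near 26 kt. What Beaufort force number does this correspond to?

Beaufort force 6

26 kt lies in the Beaufort 6 band (strong breeze, 22–27 kt).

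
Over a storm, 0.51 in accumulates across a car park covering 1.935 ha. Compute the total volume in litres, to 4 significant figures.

Depth: 0.51 in × 25.4 = 12.954 mm.
Area: 1.935 ha = 19350 m².
1 mm over 1 m² is 1 L, so volume = 12.954 × 19350 = 250659.9 L ≈ 250700 L.

250700 litres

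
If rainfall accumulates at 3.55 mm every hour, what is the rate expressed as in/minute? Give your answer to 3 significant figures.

0.00233 in/minute

3.55 mm/hour × 0.0393701 in/mm × 0.0166667 hour/minute = 0.00233 in/minute.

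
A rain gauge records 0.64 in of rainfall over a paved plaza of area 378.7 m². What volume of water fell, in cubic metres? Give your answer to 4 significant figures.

Depth: 0.64 in × 25.4 = 16.256 mm.
1 mm over 1 m² is 1 L, so volume = 16.256 × 378.7 = 6156.1472 L = 6.156 m³.

6.156 cubic metres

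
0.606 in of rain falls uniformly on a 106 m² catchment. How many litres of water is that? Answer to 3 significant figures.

Depth: 0.606 in × 25.4 = 15.3924 mm.
1 mm over 1 m² is 1 L, so volume = 15.3924 × 106 = 1631.5944 L ≈ 1630 L.

1630 litres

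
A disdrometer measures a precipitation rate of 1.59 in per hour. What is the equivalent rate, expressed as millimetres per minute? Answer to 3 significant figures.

1.59 in/hour × 25.4 mm/in × 0.0166667 hour/minute = 0.673 mm/minute.

0.673 mm/minute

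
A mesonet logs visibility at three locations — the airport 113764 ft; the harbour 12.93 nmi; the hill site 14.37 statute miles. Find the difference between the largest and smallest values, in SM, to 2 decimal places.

the airport: 113764 ft = 21.5462 SM.
the harbour: 12.93 nmi = 14.8796 SM.
Spread: 21.5462 − 14.3700 = 7.18 SM.

7.18 SM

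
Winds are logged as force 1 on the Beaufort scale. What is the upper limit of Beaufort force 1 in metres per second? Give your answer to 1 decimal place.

Beaufort 1 (light air) spans 0.3–1.5 m/s.

1.5 m/s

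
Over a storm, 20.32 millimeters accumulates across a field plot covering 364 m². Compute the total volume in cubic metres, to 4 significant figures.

7.396 cubic metres

1 mm over 1 m² is 1 L, so volume = 20.32 × 364 = 7396.48 L = 7.396 m³.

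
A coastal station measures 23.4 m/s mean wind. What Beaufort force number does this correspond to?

23.4 m/s lies in the Beaufort 9 band (strong gale, 20.8–24.4 m/s).

Beaufort force 9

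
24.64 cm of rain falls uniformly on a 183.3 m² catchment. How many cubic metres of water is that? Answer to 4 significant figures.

Depth: 24.64 cm × 10 = 246.4 mm.
1 mm over 1 m² is 1 L, so volume = 246.4 × 183.3 = 45165.12 L = 45.17 m³.

45.17 cubic metres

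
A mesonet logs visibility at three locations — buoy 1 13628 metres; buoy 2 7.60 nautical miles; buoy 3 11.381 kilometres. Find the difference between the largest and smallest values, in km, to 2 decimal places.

2.69 km

buoy 1: 13628 m = 13.6280 km.
buoy 2: 7.60 nmi = 14.0752 km.
Spread: 14.0752 − 11.3810 = 2.69 km.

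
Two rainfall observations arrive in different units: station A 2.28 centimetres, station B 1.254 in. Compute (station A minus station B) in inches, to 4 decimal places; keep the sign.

station A: 2.28 cm = 0.897638 in.
Difference: 0.897638 − 1.254000 = -0.3564 in.

-0.3564 in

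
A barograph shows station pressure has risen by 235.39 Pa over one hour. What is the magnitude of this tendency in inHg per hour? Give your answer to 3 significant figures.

235.39 Pa / 1 h × 0.0002953 inHg/Pa = 0.0695 inHg/h.

0.0695 inHg per hour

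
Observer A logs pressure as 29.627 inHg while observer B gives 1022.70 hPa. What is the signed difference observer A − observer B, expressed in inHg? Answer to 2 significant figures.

-0.57 inHg

observer B: 1022.70 hPa = 30.2003 inHg.
Difference: 29.6270 − 30.2003 = -0.57 inHg.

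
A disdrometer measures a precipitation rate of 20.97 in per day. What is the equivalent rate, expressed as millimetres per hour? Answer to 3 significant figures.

20.97 in/day × 25.4 mm/in × 0.0416667 day/hour = 22.2 mm/hour.

22.2 mm/hour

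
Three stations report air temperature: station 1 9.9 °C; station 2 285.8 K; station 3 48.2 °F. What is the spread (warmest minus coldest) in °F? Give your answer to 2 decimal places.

6.57 °F

station 2: 285.8 K = 12.650 °C.
station 3: 48.2 °F = 9.000 °C.
Spread: 12.650 − 9.000 = 3.650 °C = 6.57 °F.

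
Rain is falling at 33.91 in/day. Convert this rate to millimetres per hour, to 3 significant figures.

33.91 in/day × 25.4 mm/in × 0.0416667 day/hour = 35.9 mm/hour.

35.9 mm/hour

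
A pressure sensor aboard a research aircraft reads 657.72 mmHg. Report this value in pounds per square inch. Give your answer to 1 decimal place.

1 mmHg = 0.0193368 psi, so 657.72 × 0.0193368 = 12.7 psi.

12.7 psi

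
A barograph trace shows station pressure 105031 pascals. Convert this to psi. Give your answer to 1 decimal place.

15.2 psi

1 Pa = 0.000145038 psi, so 105031 × 0.000145038 = 15.2 psi.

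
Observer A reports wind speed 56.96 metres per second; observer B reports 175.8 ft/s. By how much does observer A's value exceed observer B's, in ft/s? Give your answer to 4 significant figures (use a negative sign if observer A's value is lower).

11.08 ft/s

observer A: 56.96 m/s = 186.8766 ft/s.
Difference: 186.8766 − 175.8000 = 11.08 ft/s.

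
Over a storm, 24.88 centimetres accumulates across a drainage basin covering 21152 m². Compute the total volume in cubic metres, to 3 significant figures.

5260 cubic metres

Depth: 24.88 cm × 10 = 248.8 mm.
1 mm over 1 m² is 1 L, so volume = 248.8 × 21152 = 5262617.6 L = 5260 m³.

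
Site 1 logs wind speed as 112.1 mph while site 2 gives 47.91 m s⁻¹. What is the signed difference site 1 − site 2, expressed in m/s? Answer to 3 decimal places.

2.203 m/s

site 1: 112.1 mph = 50.11318 m/s.
Difference: 50.11318 − 47.91000 = 2.203 m/s.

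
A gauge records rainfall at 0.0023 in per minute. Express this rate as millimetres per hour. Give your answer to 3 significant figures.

3.51 mm/hour

0.0023 in/minute × 25.4 mm/in × 60 minute/hour = 3.51 mm/hour.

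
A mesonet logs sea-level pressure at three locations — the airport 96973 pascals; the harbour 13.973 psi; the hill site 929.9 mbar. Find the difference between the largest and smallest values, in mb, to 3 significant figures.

39.8 mb

the airport: 96973 Pa = 969.730 mb.
the harbour: 13.973 psi = 963.404 mb.
Spread: 969.730 − 929.900 = 39.8 mb.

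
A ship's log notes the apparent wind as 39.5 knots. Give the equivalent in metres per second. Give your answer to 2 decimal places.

20.32 m/s

1 kt = 0.514444 m/s, so 39.5 × 0.514444 = 20.32 m/s.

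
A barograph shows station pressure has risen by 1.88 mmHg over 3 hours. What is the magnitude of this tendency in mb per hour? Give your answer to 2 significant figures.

0.84 mb per hour

1.88 mmHg / 3 h × 1.33322 mb/mmHg = 0.84 mb/h.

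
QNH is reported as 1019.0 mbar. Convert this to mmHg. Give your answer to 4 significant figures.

764.3 mmHg

1 mb = 0.750062 mmHg, so 1019.0 × 0.750062 = 764.3 mmHg.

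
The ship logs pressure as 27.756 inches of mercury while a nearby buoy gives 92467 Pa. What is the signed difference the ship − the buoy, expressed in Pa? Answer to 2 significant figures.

1500 Pa

the ship: 27.756 inHg = 93992.61 Pa.
Difference: 93992.61 − 92467.00 = 1500 Pa.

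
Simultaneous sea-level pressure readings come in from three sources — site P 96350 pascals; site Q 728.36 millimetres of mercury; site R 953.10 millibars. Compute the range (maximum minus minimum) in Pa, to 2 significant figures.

site Q: 728.36 mmHg = 97106.69 Pa.
site R: 953.10 mb = 95310.00 Pa.
Spread: 97106.69 − 95310.00 = 1800 Pa.

1800 Pa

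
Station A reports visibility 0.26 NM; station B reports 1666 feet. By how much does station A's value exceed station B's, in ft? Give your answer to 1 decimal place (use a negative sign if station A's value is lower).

-86.2 ft

station A: 0.26 nmi = 1579.790 ft.
Difference: 1579.790 − 1666.000 = -86.2 ft.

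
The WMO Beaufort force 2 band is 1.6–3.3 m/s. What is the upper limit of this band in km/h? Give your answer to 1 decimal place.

11.9 km/h

1.6–3.3 m/s × 3.6 = 5.8–11.9 km/h.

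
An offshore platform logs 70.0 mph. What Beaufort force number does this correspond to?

Beaufort force 11

70.0 mph = 31.3 m/s, which is Beaufort 11 (violent storm, 28.5–32.6 m/s).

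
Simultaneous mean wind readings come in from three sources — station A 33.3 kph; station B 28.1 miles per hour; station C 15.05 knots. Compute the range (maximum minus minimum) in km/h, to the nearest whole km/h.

station B: 28.1 mph = 45.22 km/h.
station C: 15.05 kt = 27.87 km/h.
Spread: 45.22 − 27.87 = 17 km/h.

17 km/h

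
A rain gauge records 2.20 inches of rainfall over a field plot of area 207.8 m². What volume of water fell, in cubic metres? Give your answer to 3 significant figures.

Depth: 2.20 in × 25.4 = 55.88 mm.
1 mm over 1 m² is 1 L, so volume = 55.88 × 207.8 = 11611.864 L = 11.6 m³.

11.6 cubic metres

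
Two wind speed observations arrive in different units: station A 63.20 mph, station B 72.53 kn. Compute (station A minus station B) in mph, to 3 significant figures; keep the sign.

-20.3 mph

station B: 72.53 kt = 83.466 mph.
Difference: 63.200 − 83.466 = -20.3 mph.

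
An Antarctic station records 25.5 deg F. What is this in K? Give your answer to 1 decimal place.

First to °C: -3.61 °C.
Then to K: 269.5 K.

269.5 K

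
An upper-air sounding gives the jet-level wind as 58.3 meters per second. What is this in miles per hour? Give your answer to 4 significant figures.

130.4 mph

1 m/s = 2.23694 mph, so 58.3 × 2.23694 = 130.4 mph.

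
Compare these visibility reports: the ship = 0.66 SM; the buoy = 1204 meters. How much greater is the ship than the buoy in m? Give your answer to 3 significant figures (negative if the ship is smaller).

-142 m

the ship: 0.66 SM = 1062.17 m.
Difference: 1062.17 − 1204.00 = -142 m.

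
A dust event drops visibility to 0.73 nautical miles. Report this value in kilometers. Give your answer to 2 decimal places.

1 nmi = 1.852 km, so 0.73 × 1.852 = 1.35 km.

1.35 km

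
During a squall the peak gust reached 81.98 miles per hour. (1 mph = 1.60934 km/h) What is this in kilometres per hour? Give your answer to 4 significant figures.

1 mph = 1.60934 km/h, so 81.98 × 1.60934 = 131.9 km/h.

131.9 km/h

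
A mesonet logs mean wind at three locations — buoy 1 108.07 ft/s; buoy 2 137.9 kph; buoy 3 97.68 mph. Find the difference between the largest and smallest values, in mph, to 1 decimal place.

24.0 mph

buoy 1: 108.07 ft/s = 73.684 mph.
buoy 2: 137.9 km/h = 85.687 mph.
Spread: 97.680 − 73.684 = 24.0 mph.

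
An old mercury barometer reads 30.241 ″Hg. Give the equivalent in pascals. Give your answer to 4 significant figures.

1 inHg = 3386.39 Pa, so 30.241 × 3386.39 = 102400 Pa.

102400 Pa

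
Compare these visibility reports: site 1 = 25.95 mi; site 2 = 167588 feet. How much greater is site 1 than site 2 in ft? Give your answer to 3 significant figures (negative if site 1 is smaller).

-30600 ft

site 1: 25.95 SM = 137016.00 ft.
Difference: 137016.00 − 167588.00 = -30600 ft.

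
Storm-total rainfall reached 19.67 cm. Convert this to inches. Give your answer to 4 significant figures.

7.744 in

1 cm = 0.393701 in, so 19.67 × 0.393701 = 7.744 in.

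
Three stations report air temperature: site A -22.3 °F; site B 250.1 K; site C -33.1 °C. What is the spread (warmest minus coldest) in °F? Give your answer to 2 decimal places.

18.09 °F

site A: -22.3 °F = -30.167 °C.
site B: 250.1 K = -23.050 °C.
Spread: (-23.050) − (-33.100) = 10.050 °C = 18.09 °F.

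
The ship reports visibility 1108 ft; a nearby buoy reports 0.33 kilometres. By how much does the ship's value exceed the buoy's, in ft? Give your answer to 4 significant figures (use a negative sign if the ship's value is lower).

the buoy: 0.33 km = 1082.6772 ft.
Difference: 1108.0000 − 1082.6772 = 25.32 ft.

25.32 ft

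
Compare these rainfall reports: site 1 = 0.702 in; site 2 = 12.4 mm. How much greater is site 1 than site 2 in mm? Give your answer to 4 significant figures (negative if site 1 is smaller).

5.431 mm

site 1: 0.702 in = 17.83080 mm.
Difference: 17.83080 − 12.40000 = 5.431 mm.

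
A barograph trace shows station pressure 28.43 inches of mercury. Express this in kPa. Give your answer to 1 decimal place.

96.3 kPa

1 inHg = 3.38639 kPa, so 28.43 × 3.38639 = 96.3 kPa.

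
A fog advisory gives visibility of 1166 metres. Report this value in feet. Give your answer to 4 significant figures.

3825 ft

1 m = 3.28084 ft, so 1166 × 3.28084 = 3825 ft.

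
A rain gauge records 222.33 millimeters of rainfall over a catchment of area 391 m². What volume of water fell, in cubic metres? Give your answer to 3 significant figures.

1 mm over 1 m² is 1 L, so volume = 222.33 × 391 = 86931.03 L = 86.9 m³.

86.9 cubic metres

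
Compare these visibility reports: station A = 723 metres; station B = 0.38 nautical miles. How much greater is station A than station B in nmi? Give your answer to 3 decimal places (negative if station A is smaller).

0.010 nmi

station A: 723 m = 0.39039 nmi.
Difference: 0.39039 − 0.38000 = 0.010 nmi.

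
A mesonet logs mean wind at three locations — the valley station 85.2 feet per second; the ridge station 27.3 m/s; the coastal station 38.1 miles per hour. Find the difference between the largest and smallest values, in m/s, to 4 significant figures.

the valley station: 85.2 ft/s = 25.9690 m/s.
the coastal station: 38.1 mph = 17.0322 m/s.
Spread: 27.3000 − 17.0322 = 10.27 m/s.

10.27 m/s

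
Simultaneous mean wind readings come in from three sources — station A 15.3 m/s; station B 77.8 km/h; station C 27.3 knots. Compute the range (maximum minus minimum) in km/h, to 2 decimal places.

27.24 km/h

station A: 15.3 m/s = 55.0800 km/h.
station C: 27.3 kt = 50.5596 km/h.
Spread: 77.8000 − 50.5596 = 27.24 km/h.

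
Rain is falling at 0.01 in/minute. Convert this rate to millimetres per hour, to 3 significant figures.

15.2 mm/hour

0.01 in/minute × 25.4 mm/in × 60 minute/hour = 15.2 mm/hour.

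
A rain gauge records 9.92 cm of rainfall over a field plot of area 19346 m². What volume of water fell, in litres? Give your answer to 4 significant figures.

1919000 litres

Depth: 9.92 cm × 10 = 99.2 mm.
1 mm over 1 m² is 1 L, so volume = 99.2 × 19346 = 1919123.2 L ≈ 1919000 L.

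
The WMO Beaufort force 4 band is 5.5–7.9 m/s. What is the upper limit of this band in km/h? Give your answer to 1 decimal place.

28.4 km/h

5.5–7.9 m/s × 3.6 = 19.8–28.4 km/h.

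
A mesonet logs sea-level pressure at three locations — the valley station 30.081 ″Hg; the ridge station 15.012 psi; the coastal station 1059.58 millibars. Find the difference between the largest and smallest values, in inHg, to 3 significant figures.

the ridge station: 15.012 psi = 30.5647 inHg.
the coastal station: 1059.58 mb = 31.2894 inHg.
Spread: 31.2894 − 30.0810 = 1.21 inHg.

1.21 inHg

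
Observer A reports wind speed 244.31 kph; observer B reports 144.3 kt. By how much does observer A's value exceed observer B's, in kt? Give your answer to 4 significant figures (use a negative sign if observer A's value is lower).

-12.38 kt

observer A: 244.31 km/h = 131.9168 kt.
Difference: 131.9168 − 144.3000 = -12.38 kt.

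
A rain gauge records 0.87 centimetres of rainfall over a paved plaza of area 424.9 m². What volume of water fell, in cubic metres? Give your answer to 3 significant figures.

Depth: 0.87 cm × 10 = 8.7 mm.
1 mm over 1 m² is 1 L, so volume = 8.7 × 424.9 = 3696.63 L = 3.70 m³.

3.70 cubic metres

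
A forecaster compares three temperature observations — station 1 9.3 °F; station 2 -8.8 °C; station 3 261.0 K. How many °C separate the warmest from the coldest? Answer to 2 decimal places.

3.81 °C

station 1: 9.3 °F = -12.611 °C.
station 3: 261.0 K = -12.150 °C.
Spread: (-8.800) − (-12.611) = 3.811 °C.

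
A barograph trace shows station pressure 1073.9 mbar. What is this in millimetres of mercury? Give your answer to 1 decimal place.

1 mb = 0.750062 mmHg, so 1073.9 × 0.750062 = 805.5 mmHg.

805.5 mmHg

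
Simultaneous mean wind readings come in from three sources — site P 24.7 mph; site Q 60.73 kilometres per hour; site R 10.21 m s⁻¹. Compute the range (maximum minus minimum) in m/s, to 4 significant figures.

site P: 24.7 mph = 11.04189 m/s.
site Q: 60.73 km/h = 16.86944 m/s.
Spread: 16.86944 − 10.21000 = 6.659 m/s.

6.659 m/s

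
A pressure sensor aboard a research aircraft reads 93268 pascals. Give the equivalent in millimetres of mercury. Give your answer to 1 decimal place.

1 Pa = 0.00750062 mmHg, so 93268 × 0.00750062 = 699.6 mmHg.

699.6 mmHg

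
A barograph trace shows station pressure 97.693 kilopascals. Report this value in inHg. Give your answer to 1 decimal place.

28.8 inHg

1 kPa = 0.2953 inHg, so 97.693 × 0.2953 = 28.8 inHg.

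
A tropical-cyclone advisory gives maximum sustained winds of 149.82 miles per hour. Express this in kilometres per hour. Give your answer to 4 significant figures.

1 mph = 1.60934 km/h, so 149.82 × 1.60934 = 241.1 km/h.

241.1 km/h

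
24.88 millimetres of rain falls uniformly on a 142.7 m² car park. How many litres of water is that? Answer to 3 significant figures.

3550 litres

1 mm over 1 m² is 1 L, so volume = 24.88 × 142.7 = 3550.376 L ≈ 3550 L.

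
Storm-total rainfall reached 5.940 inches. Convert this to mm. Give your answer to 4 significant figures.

1 in = 25.4 mm, so 5.940 × 25.4 = 150.9 mm.

150.9 mm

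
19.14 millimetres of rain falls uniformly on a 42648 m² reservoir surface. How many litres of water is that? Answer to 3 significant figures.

816000 litres

1 mm over 1 m² is 1 L, so volume = 19.14 × 42648 = 816282.72 L ≈ 816000 L.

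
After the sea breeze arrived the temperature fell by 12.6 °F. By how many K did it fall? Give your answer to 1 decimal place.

For a temperature change the 32° offset cancels: ΔK = 12.6 × 0.5556 = 7.0 K.

7.0 K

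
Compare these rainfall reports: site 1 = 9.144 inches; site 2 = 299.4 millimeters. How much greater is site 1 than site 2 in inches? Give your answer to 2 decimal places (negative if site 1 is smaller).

-2.64 in

site 2: 299.4 mm = 11.7874 in.
Difference: 9.1440 − 11.7874 = -2.64 in.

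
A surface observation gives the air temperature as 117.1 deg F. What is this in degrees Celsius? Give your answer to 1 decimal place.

°C = (°F − 32) × 5/9 = (117.1 − 32) / 1.8 = 47.3 °C.

47.3 °C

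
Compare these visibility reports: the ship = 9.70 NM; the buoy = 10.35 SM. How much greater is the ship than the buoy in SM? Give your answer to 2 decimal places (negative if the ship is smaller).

the ship: 9.70 nmi = 11.1626 SM.
Difference: 11.1626 − 10.3500 = 0.81 SM.

0.81 SM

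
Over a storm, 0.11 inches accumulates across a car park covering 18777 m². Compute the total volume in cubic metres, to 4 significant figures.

52.46 cubic metres

Depth: 0.11 in × 25.4 = 2.794 mm.
1 mm over 1 m² is 1 L, so volume = 2.794 × 18777 = 52462.938 L = 52.46 m³.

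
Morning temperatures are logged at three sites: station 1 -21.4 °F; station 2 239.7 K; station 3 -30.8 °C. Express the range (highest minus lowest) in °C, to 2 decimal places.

station 1: -21.4 °F = -29.667 °C.
station 2: 239.7 K = -33.450 °C.
Spread: (-29.667) − (-33.450) = 3.783 °C.

3.78 °C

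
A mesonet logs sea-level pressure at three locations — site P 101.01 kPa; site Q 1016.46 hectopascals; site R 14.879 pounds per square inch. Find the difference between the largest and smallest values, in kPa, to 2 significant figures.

1.6 kPa

site Q: 1016.46 hPa = 101.646 kPa.
site R: 14.879 psi = 102.587 kPa.
Spread: 102.587 − 101.010 = 1.6 kPa.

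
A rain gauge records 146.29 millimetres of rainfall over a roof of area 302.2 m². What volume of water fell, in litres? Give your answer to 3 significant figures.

44200 litres

1 mm over 1 m² is 1 L, so volume = 146.29 × 302.2 = 44208.838 L ≈ 44200 L.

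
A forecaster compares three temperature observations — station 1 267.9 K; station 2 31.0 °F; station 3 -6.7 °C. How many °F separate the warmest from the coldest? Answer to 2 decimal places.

11.06 °F

station 1: 267.9 K = -5.250 °C.
station 2: 31.0 °F = -0.556 °C.
Spread: (-0.556) − (-6.700) = 6.144 °C = 11.06 °F.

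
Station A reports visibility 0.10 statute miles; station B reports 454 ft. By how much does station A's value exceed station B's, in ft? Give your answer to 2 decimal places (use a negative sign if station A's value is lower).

74.00 ft

station A: 0.10 SM = 528.0000 ft.
Difference: 528.0000 − 454.0000 = 74.00 ft.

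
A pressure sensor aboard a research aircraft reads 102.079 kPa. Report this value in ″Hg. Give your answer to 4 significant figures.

30.14 inHg

1 kPa = 0.2953 inHg, so 102.079 × 0.2953 = 30.14 inHg.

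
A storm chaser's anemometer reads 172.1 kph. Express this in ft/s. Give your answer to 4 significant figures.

1 km/h = 0.911344 ft/s, so 172.1 × 0.911344 = 156.8 ft/s.

156.8 ft/s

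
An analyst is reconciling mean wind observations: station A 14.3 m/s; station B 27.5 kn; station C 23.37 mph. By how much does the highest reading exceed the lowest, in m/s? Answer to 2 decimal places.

station B: 27.5 kt = 14.1472 m/s.
station C: 23.37 mph = 10.4473 m/s.
Spread: 14.3000 − 10.4473 = 3.85 m/s.

3.85 m/s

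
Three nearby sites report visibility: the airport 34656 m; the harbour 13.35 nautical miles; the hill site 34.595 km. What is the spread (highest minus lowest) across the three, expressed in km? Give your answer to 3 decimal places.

the airport: 34656 m = 34.65600 km.
the harbour: 13.35 nmi = 24.72420 km.
Spread: 34.65600 − 24.72420 = 9.932 km.

9.932 km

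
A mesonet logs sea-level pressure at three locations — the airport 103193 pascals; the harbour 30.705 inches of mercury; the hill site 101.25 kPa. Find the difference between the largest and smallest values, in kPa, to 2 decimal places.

the airport: 103193 Pa = 103.1930 kPa.
the harbour: 30.705 inHg = 103.9791 kPa.
Spread: 103.9791 − 101.2500 = 2.73 kPa.

2.73 kPa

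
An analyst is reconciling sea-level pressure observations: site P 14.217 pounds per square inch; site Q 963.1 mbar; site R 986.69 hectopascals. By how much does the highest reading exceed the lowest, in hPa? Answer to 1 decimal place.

23.6 hPa

site P: 14.217 psi = 980.228 hPa.
site Q: 963.1 mb = 963.100 hPa.
Spread: 986.690 − 963.100 = 23.6 hPa.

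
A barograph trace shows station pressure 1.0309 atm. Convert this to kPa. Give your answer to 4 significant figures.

1 atm = 101.325 kPa, so 1.0309 × 101.325 = 104.5 kPa.

104.5 kPa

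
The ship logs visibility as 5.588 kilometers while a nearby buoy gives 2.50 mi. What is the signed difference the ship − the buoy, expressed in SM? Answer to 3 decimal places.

0.972 SM

the ship: 5.588 km = 3.47222 SM.
Difference: 3.47222 − 2.50000 = 0.972 SM.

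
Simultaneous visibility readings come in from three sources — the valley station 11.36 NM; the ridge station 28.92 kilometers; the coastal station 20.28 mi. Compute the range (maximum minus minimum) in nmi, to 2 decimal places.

the ridge station: 28.92 km = 15.6156 nmi.
the coastal station: 20.28 SM = 17.6228 nmi.
Spread: 17.6228 − 11.3600 = 6.26 nmi.

6.26 nmi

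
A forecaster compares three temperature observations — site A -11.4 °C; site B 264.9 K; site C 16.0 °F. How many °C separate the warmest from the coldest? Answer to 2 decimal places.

3.15 °C

site B: 264.9 K = -8.250 °C.
site C: 16.0 °F = -8.889 °C.
Spread: (-8.250) − (-11.400) = 3.150 °C.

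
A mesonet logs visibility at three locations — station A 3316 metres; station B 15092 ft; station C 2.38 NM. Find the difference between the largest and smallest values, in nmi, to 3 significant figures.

station A: 3316 m = 1.79050 nmi.
station B: 15092 ft = 2.48382 nmi.
Spread: 2.48382 − 1.79050 = 0.693 nmi.

0.693 nmi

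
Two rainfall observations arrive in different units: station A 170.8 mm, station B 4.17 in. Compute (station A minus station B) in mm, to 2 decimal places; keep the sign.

64.88 mm

station B: 4.17 in = 105.9180 mm.
Difference: 170.8000 − 105.9180 = 64.88 mm.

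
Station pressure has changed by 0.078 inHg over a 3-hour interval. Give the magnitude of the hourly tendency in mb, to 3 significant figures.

0.078 inHg / 3 h × 33.8639 mb/inHg = 0.880 mb/h.

0.880 mb per hour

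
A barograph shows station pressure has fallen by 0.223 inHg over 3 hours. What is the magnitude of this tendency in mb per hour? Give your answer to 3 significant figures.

0.223 inHg / 3 h × 33.8639 mb/inHg = 2.52 mb/h.

2.52 mb per hour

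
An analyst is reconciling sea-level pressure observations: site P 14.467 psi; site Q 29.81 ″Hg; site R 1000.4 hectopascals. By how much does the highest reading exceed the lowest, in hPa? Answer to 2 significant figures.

site P: 14.467 psi = 997.46 hPa.
site Q: 29.81 inHg = 1009.48 hPa.
Spread: 1009.48 − 997.46 = 12 hPa.

12 hPa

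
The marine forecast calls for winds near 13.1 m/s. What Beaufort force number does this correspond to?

Beaufort force 6

13.1 m/s lies in the Beaufort 6 band (strong breeze, 10.8–13.8 m/s).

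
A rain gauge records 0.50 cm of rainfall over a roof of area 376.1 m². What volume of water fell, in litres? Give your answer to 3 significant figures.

Depth: 0.50 cm × 10 = 5 mm.
1 mm over 1 m² is 1 L, so volume = 5 × 376.1 = 1880.5 L ≈ 1880 L.

1880 litres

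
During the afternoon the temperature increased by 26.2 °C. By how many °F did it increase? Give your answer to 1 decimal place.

A change of 1 °C equals a change of 1.8 °F: Δ°F = 26.2 × 1.8 = 47.2 °F.

47.2 °F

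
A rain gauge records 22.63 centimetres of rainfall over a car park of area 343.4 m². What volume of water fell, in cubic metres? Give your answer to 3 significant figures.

77.7 cubic metres

Depth: 22.63 cm × 10 = 226.3 mm.
1 mm over 1 m² is 1 L, so volume = 226.3 × 343.4 = 77711.42 L = 77.7 m³.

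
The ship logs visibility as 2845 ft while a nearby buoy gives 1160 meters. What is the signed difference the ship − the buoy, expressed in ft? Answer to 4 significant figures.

-960.8 ft

the buoy: 1160 m = 3805.774 ft.
Difference: 2845.000 − 3805.774 = -960.8 ft.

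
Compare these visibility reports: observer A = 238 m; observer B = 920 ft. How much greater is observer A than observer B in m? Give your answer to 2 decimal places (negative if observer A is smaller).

-42.42 m

observer B: 920 ft = 280.4160 m.
Difference: 238.0000 − 280.4160 = -42.42 m.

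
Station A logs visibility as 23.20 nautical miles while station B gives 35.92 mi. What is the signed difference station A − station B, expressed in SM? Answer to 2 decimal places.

-9.22 SM

station A: 23.20 nmi = 26.6981 SM.
Difference: 26.6981 − 35.9200 = -9.22 SM.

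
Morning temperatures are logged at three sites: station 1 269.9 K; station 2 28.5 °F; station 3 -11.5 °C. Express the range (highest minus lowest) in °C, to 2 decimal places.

9.56 °C

station 1: 269.9 K = -3.250 °C.
station 2: 28.5 °F = -1.944 °C.
Spread: (-1.944) − (-11.500) = 9.556 °C.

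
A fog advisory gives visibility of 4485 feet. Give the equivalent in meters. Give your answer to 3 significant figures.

1370 m

1 ft = 0.3048 m, so 4485 × 0.3048 = 1370 m.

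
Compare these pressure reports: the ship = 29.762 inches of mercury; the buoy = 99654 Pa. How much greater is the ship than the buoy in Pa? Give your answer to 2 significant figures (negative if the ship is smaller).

the ship: 29.762 inHg = 100785.71 Pa.
Difference: 100785.71 − 99654.00 = 1100 Pa.

1100 Pa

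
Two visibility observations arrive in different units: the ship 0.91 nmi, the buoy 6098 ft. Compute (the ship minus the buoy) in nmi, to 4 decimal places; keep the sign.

-0.0936 nmi

the buoy: 6098 ft = 1.003602 nmi.
Difference: 0.910000 − 1.003602 = -0.0936 nmi.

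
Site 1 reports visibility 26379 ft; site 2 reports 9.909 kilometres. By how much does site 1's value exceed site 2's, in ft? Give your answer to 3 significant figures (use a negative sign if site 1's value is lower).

site 2: 9.909 km = 32509.84 ft.
Difference: 26379.00 − 32509.84 = -6130 ft.

-6130 ft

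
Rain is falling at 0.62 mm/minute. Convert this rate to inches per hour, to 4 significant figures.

1.465 in/hour

0.62 mm/minute × 0.0393701 in/mm × 60 minute/hour = 1.465 in/hour.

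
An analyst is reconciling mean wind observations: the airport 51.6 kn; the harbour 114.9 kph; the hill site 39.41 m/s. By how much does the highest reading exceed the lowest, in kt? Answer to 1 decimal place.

the harbour: 114.9 km/h = 62.041 kt.
the hill site: 39.41 m/s = 76.607 kt.
Spread: 76.607 − 51.600 = 25.0 kt.

25.0 kt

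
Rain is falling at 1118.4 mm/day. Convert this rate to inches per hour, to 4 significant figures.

1118.4 mm/day × 0.0393701 in/mm × 0.0416667 day/hour = 1.835 in/hour.

1.835 in/hour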